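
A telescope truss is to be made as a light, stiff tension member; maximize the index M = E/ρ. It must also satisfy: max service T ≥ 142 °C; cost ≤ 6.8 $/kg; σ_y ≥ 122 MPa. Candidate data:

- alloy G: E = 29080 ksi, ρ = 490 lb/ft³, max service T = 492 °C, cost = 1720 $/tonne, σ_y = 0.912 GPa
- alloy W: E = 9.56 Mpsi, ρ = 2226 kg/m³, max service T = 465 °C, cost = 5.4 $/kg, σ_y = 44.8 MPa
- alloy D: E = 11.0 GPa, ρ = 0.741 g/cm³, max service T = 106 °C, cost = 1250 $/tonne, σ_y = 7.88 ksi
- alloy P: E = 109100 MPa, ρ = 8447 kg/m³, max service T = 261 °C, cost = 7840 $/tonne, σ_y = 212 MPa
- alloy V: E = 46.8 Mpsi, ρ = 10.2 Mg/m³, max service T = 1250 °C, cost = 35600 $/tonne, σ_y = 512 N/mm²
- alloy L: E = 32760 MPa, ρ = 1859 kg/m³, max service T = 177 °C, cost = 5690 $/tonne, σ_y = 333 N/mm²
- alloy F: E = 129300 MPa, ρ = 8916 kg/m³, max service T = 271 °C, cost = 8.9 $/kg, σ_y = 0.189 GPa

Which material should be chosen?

alloy G

Screen on constraints: max service T ≥ 142 °C; cost ≤ 6.8 $/kg; σ_y ≥ 122 MPa. Survivors: alloy G, alloy L.
Putting every candidate on a common basis:
  alloy G: E = 200.5 GPa, ρ = 7849 kg/m³
  alloy L: E = 32.76 GPa, ρ = 1859 kg/m³
  alloy G: M = 25.5 MN·m/kg
  alloy L: M = 17.6 MN·m/kg
Highest index: alloy G.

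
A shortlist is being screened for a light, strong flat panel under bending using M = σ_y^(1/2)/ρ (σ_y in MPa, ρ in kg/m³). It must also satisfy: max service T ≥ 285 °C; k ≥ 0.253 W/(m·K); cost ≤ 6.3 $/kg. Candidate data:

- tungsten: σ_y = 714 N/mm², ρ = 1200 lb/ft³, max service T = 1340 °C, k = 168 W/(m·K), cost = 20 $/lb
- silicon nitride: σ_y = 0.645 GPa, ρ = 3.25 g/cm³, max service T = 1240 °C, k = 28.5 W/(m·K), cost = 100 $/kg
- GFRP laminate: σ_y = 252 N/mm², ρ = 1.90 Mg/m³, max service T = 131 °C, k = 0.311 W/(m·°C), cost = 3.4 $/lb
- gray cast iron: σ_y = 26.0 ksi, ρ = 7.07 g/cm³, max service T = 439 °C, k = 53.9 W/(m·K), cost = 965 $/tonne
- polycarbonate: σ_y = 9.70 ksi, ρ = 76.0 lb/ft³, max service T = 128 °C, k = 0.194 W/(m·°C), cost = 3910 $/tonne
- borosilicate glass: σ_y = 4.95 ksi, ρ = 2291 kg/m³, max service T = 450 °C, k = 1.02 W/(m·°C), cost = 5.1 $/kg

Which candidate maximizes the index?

borosilicate glass

Screen on constraints: max service T ≥ 285 °C; k ≥ 0.253 W/(m·K); cost ≤ 6.3 $/kg. Survivors: gray cast iron, borosilicate glass.
After converting to SI:
  gray cast iron: σ_y = 179.3 MPa, ρ = 7070 kg/m³
  borosilicate glass: σ_y = 34.13 MPa, ρ = 2291 kg/m³
  borosilicate glass: M = 2.55×10⁻³
  gray cast iron: M = 1.89×10⁻³
Borosilicate glass has the largest M.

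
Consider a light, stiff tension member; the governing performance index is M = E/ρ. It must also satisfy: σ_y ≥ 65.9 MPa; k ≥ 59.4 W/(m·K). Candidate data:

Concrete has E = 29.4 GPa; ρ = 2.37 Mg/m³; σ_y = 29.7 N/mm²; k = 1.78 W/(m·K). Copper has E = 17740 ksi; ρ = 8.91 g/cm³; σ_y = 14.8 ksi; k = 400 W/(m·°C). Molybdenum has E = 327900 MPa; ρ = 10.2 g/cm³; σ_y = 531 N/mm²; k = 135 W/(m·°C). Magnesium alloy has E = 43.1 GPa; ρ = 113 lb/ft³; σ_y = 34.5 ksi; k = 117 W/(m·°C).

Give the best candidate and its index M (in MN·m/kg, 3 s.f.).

Screen on constraints: σ_y ≥ 65.9 MPa; k ≥ 59.4 W/(m·K). Survivors: copper, molybdenum, magnesium alloy.
After converting to SI:
  copper: E = 122.3 GPa, ρ = 8910 kg/m³
  molybdenum: E = 327.9 GPa, ρ = 10200 kg/m³
  magnesium alloy: E = 43.10 GPa, ρ = 1810 kg/m³
  molybdenum: M = 32.1 MN·m/kg
  magnesium alloy: M = 23.8 MN·m/kg
  copper: M = 13.7 MN·m/kg
Highest index: molybdenum.

molybdenum, M = 32.1 MN·m/kg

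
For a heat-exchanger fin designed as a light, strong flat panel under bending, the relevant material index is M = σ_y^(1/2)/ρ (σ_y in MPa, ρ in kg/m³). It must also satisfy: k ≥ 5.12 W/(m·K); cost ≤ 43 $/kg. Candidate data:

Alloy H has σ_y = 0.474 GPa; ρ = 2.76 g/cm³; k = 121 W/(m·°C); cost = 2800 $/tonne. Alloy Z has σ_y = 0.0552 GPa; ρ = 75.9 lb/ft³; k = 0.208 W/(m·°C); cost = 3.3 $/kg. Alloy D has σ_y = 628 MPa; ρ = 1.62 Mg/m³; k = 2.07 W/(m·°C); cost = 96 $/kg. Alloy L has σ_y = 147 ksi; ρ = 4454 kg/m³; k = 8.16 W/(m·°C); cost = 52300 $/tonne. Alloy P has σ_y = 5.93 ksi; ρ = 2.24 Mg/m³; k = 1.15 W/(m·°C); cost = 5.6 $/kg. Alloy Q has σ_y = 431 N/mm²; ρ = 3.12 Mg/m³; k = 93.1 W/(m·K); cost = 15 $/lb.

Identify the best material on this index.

Screen on constraints: k ≥ 5.12 W/(m·K); cost ≤ 43 $/kg. Survivors: alloy H, alloy Q.
In SI units:
  alloy H: σ_y = 474.0 MPa, ρ = 2760 kg/m³
  alloy Q: σ_y = 431.0 MPa, ρ = 3120 kg/m³
  alloy H: M = 7.89×10⁻³
  alloy Q: M = 6.65×10⁻³
The maximum is for alloy H.

alloy H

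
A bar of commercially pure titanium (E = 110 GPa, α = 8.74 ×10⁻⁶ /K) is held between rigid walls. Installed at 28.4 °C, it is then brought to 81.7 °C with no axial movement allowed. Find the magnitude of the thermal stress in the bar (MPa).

ΔT = 53.30 K. Constrained thermal stress σ = E·α·ΔT = 110.0×10³ MPa × 8.74×10⁻⁶ × 53.30 = 51.2 MPa (compressive).

51.2 MPa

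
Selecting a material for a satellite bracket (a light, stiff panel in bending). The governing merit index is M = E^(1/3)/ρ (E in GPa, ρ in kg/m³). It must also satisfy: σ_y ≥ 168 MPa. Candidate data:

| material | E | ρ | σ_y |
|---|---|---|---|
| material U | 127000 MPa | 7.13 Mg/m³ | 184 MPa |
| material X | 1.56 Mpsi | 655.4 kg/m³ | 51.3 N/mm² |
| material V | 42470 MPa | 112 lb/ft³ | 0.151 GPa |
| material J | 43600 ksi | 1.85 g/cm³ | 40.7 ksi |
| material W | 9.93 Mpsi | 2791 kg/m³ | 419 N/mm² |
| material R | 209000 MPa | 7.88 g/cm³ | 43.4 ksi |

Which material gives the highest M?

Screen on constraints: σ_y ≥ 168 MPa. Survivors: material U, material J, material W, material R.
After converting to SI:
  material U: E = 127.0 GPa, ρ = 7130 kg/m³
  material J: E = 300.6 GPa, ρ = 1850 kg/m³
  material W: E = 68.46 GPa, ρ = 2791 kg/m³
  material R: E = 209.0 GPa, ρ = 7880 kg/m³
  material J: M = 3.62×10⁻³
  material W: M = 1.47×10⁻³
  material R: M = 0.753×10⁻³
  material U: M = 0.705×10⁻³
Material J has the largest M.

material J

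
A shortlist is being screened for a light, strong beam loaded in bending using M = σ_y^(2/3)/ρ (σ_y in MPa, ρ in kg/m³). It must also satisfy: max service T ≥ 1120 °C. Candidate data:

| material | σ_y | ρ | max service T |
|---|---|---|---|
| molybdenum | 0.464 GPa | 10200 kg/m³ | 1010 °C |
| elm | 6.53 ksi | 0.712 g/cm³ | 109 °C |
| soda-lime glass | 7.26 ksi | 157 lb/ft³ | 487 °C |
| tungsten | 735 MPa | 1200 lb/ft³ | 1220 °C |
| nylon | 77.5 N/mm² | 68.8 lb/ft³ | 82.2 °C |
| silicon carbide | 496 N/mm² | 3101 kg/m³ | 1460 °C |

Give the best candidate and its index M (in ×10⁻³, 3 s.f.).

silicon carbide, M = 20.2×10⁻³

Screen on constraints: max service T ≥ 1120 °C. Survivors: tungsten, silicon carbide.
After converting to SI:
  tungsten: σ_y = 735.0 MPa, ρ = 19220 kg/m³
  silicon carbide: σ_y = 496.0 MPa, ρ = 3101 kg/m³
  silicon carbide: M = 20.2×10⁻³
  tungsten: M = 4.24×10⁻³
Highest index: silicon carbide.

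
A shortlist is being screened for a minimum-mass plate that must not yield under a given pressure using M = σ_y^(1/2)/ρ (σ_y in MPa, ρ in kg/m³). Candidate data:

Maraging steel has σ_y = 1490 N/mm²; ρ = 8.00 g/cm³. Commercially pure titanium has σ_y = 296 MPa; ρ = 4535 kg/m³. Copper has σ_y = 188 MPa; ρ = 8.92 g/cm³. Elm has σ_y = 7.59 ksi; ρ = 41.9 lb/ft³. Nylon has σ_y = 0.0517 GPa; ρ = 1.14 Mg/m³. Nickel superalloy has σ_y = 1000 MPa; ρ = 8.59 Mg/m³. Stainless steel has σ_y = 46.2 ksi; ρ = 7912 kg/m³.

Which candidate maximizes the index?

After converting to SI:
  maraging steel: σ_y = 1490 MPa, ρ = 8000 kg/m³
  commercially pure titanium: σ_y = 296.0 MPa, ρ = 4535 kg/m³
  copper: σ_y = 188.0 MPa, ρ = 8920 kg/m³
  elm: σ_y = 52.33 MPa, ρ = 671.2 kg/m³
  nylon: σ_y = 51.70 MPa, ρ = 1140 kg/m³
  nickel superalloy: σ_y = 1000 MPa, ρ = 8590 kg/m³
  stainless steel: σ_y = 318.5 MPa, ρ = 7912 kg/m³
  elm: M = 10.8×10⁻³
  nylon: M = 6.31×10⁻³
  maraging steel: M = 4.83×10⁻³
  commercially pure titanium: M = 3.79×10⁻³
  nickel superalloy: M = 3.68×10⁻³
  stainless steel: M = 2.26×10⁻³
  copper: M = 1.54×10⁻³
Highest index: elm.

elm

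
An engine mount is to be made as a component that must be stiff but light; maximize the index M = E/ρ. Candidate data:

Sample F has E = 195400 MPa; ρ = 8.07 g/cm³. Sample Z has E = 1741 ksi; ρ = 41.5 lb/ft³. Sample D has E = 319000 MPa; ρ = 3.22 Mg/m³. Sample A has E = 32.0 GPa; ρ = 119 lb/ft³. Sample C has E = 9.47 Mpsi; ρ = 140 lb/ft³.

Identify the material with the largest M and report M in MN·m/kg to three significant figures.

Convert each candidate to consistent units, then evaluate M:
  sample F: E = 195.4 GPa, ρ = 8070 kg/m³
  sample Z: E = 12.00 GPa, ρ = 664.8 kg/m³
  sample D: E = 319.0 GPa, ρ = 3220 kg/m³
  sample A: E = 32.00 GPa, ρ = 1906 kg/m³
  sample C: E = 65.29 GPa, ρ = 2243 kg/m³
  sample D: M = 99.1 MN·m/kg
  sample C: M = 29.1 MN·m/kg
  sample F: M = 24.2 MN·m/kg
  sample Z: M = 18.1 MN·m/kg
  sample A: M = 16.8 MN·m/kg
Highest index: sample D.

sample D, M = 99.1 MN·m/kg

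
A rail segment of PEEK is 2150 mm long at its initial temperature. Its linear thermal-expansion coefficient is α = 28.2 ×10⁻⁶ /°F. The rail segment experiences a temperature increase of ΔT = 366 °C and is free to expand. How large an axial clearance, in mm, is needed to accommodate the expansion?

Convert α: 28.2×10⁻⁶/°F × (9/5) = 50.8×10⁻⁶/K.
ΔL = α·L₀·ΔT = 50.8×10⁻⁶ × 2150 mm × 366.0 K = 39.9 mm.

39.9 mm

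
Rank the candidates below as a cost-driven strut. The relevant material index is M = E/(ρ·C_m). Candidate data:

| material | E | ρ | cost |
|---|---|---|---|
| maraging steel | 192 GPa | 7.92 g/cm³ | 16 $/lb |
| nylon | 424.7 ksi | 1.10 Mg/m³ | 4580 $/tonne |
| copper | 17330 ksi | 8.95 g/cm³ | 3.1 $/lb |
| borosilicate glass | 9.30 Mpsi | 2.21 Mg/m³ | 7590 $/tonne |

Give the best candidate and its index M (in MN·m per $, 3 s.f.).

Putting every candidate on a common basis:
  maraging steel: E = 192.0 GPa, ρ = 7920 kg/m³, cost = 35.27 $/kg
  nylon: E = 2.928 GPa, ρ = 1100 kg/m³, cost = 4.580 $/kg
  copper: E = 119.5 GPa, ρ = 8950 kg/m³, cost = 6.834 $/kg
  borosilicate glass: E = 64.12 GPa, ρ = 2210 kg/m³, cost = 7.590 $/kg
  borosilicate glass: M = 3.82 MN·m per $
  copper: M = 1.95 MN·m per $
  maraging steel: M = 0.687 MN·m per $
  nylon: M = 0.581 MN·m per $
Borosilicate glass ranks first.

borosilicate glass, M = 3.82 MN·m per $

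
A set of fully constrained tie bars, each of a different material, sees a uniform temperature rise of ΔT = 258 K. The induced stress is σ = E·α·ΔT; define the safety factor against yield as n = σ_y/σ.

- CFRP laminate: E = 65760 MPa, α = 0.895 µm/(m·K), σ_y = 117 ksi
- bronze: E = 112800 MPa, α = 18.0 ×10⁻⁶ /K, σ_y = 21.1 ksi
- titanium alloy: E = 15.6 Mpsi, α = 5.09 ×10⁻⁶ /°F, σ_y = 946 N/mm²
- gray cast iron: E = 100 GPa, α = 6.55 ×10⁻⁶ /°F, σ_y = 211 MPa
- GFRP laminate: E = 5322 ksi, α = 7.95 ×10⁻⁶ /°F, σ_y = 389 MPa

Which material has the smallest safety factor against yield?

With everything in SI (GPa, ×10⁻⁶/K, MPa):
  CFRP laminate: E = 65.76, α = 0.895, σ_y = 806.7 → σ = 15.2 MPa, n = 53.1
  bronze: E = 112.8, α = 18.0, σ_y = 145.5 → σ = 524 MPa, n = 0.278
  titanium alloy: E = 107.6, α = 9.16, σ_y = 946.0 → σ = 254 MPa, n = 3.72
  gray cast iron: E = 100.0, α = 11.8, σ_y = 211.0 → σ = 304 MPa, n = 0.694
  GFRP laminate: E = 36.69, α = 14.3, σ_y = 389.0 → σ = 135 MPa, n = 2.87
Bronze has the lowest safety factor, n = 0.278.

bronze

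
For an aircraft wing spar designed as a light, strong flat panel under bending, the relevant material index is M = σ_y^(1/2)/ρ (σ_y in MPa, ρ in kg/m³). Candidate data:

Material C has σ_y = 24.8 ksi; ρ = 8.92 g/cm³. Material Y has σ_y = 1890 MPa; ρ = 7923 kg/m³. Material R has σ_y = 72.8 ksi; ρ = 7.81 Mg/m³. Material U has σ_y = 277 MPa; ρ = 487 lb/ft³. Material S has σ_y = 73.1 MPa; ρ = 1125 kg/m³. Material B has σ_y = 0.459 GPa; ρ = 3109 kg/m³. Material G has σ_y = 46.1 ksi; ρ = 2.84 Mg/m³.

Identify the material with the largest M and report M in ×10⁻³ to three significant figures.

material S, M = 7.60×10⁻³

Putting every candidate on a common basis:
  material C: σ_y = 171.0 MPa, ρ = 8920 kg/m³
  material Y: σ_y = 1890 MPa, ρ = 7923 kg/m³
  material R: σ_y = 501.9 MPa, ρ = 7810 kg/m³
  material U: σ_y = 277.0 MPa, ρ = 7801 kg/m³
  material S: σ_y = 73.10 MPa, ρ = 1125 kg/m³
  material B: σ_y = 459.0 MPa, ρ = 3109 kg/m³
  material G: σ_y = 317.8 MPa, ρ = 2840 kg/m³
  material S: M = 7.60×10⁻³
  material B: M = 6.89×10⁻³
  material G: M = 6.28×10⁻³
  material Y: M = 5.49×10⁻³
  material R: M = 2.87×10⁻³
  material U: M = 2.13×10⁻³
  material C: M = 1.47×10⁻³
The maximum is for material S.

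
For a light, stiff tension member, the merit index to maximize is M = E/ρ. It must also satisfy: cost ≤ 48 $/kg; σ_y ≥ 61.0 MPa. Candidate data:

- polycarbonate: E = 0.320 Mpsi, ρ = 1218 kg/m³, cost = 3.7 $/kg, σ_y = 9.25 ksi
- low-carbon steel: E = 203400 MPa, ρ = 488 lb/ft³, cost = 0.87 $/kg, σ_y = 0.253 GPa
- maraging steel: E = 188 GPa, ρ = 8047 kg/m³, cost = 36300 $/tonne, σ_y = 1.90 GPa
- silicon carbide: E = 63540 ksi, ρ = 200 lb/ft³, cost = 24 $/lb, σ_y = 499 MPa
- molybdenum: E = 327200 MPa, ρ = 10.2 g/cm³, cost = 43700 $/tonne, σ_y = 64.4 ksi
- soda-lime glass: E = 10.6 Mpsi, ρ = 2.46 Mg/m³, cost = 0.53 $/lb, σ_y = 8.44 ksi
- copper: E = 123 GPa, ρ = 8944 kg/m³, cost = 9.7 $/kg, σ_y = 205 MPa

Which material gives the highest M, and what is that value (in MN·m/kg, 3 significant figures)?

Screen on constraints: cost ≤ 48 $/kg; σ_y ≥ 61.0 MPa. Survivors: polycarbonate, low-carbon steel, maraging steel, molybdenum, copper.
In SI units:
  polycarbonate: E = 2.206 GPa, ρ = 1218 kg/m³
  low-carbon steel: E = 203.4 GPa, ρ = 7817 kg/m³
  maraging steel: E = 188.0 GPa, ρ = 8047 kg/m³
  molybdenum: E = 327.2 GPa, ρ = 10200 kg/m³
  copper: E = 123.0 GPa, ρ = 8944 kg/m³
  molybdenum: M = 32.1 MN·m/kg
  low-carbon steel: M = 26.0 MN·m/kg
  maraging steel: M = 23.4 MN·m/kg
  copper: M = 13.8 MN·m/kg
  polycarbonate: M = 1.81 MN·m/kg
Molybdenum ranks first.

molybdenum, M = 32.1 MN·m/kg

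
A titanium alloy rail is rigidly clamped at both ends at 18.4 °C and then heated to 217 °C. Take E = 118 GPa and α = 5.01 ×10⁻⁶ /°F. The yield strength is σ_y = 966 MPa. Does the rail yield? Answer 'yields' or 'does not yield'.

does not yield

α = 5.01×10⁻⁶/°F × 9/5 = 9.02×10⁻⁶/K.
ΔT = 198.6 K. Constrained thermal stress σ = E·α·ΔT = 118.0×10³ MPa × 9.02×10⁻⁶ × 198.6 = 211 MPa (compressive).
Compare to σ_y = 966 MPa: σ < σ_y, so it does not yield.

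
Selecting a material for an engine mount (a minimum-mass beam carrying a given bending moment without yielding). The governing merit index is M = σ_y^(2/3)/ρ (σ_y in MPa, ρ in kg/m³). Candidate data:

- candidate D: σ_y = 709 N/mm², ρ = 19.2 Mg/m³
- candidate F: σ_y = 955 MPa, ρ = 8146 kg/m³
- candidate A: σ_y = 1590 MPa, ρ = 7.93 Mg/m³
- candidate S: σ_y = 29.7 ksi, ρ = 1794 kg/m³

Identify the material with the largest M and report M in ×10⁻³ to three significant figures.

Convert each candidate to consistent units, then evaluate M:
  candidate D: σ_y = 709.0 MPa, ρ = 19200 kg/m³
  candidate F: σ_y = 955.0 MPa, ρ = 8146 kg/m³
  candidate A: σ_y = 1590 MPa, ρ = 7930 kg/m³
  candidate S: σ_y = 204.8 MPa, ρ = 1794 kg/m³
  candidate S: M = 19.4×10⁻³
  candidate A: M = 17.2×10⁻³
  candidate F: M = 11.9×10⁻³
  candidate D: M = 4.14×10⁻³
The maximum is for candidate S.

candidate S, M = 19.4×10⁻³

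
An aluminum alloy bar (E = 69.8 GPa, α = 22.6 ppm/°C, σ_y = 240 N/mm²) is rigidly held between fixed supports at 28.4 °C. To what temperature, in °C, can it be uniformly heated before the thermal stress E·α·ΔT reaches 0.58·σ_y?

σ_y = 240 N/mm² = 240.0 MPa.
E·α·ΔT = 139.2 MPa ⇒ ΔT = 139.2 / (69.80×10³ × 22.6×10⁻⁶) = 88.24 K.
T = 28.4 + 88.24 = 116.6 °C.

117 °C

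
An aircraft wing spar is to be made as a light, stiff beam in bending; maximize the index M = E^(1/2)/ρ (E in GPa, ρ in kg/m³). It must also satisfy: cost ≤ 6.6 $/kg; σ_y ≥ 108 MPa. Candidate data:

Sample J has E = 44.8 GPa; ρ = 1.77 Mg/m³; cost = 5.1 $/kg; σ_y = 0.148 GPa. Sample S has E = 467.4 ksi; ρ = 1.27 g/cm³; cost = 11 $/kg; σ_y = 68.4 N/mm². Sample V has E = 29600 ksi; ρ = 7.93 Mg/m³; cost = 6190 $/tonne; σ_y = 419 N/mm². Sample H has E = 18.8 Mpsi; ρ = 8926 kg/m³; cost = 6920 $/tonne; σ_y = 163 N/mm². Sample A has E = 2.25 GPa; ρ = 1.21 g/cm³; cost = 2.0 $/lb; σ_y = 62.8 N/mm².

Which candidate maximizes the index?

Screen on constraints: cost ≤ 6.6 $/kg; σ_y ≥ 108 MPa. Survivors: sample J, sample V.
After converting to SI:
  sample J: E = 44.80 GPa, ρ = 1770 kg/m³
  sample V: E = 204.1 GPa, ρ = 7930 kg/m³
  sample J: M = 3.78×10⁻³
  sample V: M = 1.80×10⁻³
Sample J ranks first.

sample J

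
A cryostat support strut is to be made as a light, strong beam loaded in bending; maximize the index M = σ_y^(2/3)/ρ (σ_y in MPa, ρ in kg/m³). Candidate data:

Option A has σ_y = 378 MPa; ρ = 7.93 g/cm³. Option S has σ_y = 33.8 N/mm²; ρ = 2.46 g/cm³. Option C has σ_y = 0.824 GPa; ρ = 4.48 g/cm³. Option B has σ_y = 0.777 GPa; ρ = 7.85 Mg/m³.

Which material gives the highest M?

Putting every candidate on a common basis:
  option A: σ_y = 378.0 MPa, ρ = 7930 kg/m³
  option S: σ_y = 33.80 MPa, ρ = 2460 kg/m³
  option C: σ_y = 824.0 MPa, ρ = 4480 kg/m³
  option B: σ_y = 777.0 MPa, ρ = 7850 kg/m³
  option C: M = 19.6×10⁻³
  option B: M = 10.8×10⁻³
  option A: M = 6.59×10⁻³
  option S: M = 4.25×10⁻³
Option C ranks first.

option C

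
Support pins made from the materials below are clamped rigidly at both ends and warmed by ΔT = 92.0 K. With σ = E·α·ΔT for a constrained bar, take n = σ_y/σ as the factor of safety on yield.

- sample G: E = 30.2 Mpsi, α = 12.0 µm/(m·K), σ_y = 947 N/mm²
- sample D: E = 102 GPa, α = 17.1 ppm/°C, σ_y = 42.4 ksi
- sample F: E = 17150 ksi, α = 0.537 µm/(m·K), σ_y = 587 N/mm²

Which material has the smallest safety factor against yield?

sample D

With everything in SI (GPa, ×10⁻⁶/K, MPa):
  sample G: E = 208.2, α = 12.0, σ_y = 947.0 → σ = 230 MPa, n = 4.12
  sample D: E = 102.0, α = 17.1, σ_y = 292.3 → σ = 160 MPa, n = 1.82
  sample F: E = 118.2, α = 0.537, σ_y = 587.0 → σ = 5.84 MPa, n = 100
The minimum is sample D at n = 1.82.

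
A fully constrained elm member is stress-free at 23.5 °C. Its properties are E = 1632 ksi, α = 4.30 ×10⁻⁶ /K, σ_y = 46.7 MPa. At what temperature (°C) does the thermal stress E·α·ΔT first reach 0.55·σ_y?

E = 1632 ksi = 11.25 GPa.
E·α·ΔT = 25.69 MPa ⇒ ΔT = 25.69 / (11.25×10³ × 4.30×10⁻⁶) = 530.9 K.
T = 23.5 + 530.9 = 554.4 °C.

554 °C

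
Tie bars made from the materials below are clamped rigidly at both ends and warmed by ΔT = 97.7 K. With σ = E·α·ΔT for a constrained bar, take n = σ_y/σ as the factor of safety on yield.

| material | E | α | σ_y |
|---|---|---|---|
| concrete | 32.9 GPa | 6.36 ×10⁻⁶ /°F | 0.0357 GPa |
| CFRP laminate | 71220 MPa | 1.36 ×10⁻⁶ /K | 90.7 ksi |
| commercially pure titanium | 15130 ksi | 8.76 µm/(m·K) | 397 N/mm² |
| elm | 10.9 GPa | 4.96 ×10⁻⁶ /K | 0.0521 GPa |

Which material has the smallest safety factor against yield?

Per material, after unit conversion:
  concrete: E = 32.90, α = 11.4, σ_y = 35.70 → σ = 36.8 MPa, n = 0.970
  CFRP laminate: E = 71.22, α = 1.36, σ_y = 625.4 → σ = 9.46 MPa, n = 66.1
  commercially pure titanium: E = 104.3, α = 8.76, σ_y = 397.0 → σ = 89.3 MPa, n = 4.45
  elm: E = 10.90, α = 4.96, σ_y = 52.10 → σ = 5.28 MPa, n = 9.86
Concrete has the lowest safety factor, n = 0.970.

concrete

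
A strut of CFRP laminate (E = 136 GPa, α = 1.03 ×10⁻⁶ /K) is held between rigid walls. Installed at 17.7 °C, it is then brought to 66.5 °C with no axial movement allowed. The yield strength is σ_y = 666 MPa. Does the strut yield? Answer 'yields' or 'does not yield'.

ΔT = 48.80 K. Constrained thermal stress σ = E·α·ΔT = 136.0×10³ MPa × 1.03×10⁻⁶ × 48.80 = 6.84 MPa (compressive).
Compare to σ_y = 666 MPa: σ < σ_y, so it does not yield.

does not yield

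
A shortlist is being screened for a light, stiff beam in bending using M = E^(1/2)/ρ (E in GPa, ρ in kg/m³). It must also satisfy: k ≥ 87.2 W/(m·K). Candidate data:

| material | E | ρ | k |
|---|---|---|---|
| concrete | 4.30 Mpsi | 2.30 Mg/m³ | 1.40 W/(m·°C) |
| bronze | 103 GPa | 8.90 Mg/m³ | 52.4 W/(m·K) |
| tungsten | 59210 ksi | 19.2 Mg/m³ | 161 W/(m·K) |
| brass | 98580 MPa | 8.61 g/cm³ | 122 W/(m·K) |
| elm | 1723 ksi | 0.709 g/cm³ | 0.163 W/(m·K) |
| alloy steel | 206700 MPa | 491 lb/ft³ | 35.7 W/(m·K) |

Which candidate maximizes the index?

Screen on constraints: k ≥ 87.2 W/(m·K). Survivors: tungsten, brass.
Putting every candidate on a common basis:
  tungsten: E = 408.2 GPa, ρ = 19200 kg/m³
  brass: E = 98.58 GPa, ρ = 8610 kg/m³
  brass: M = 1.15×10⁻³
  tungsten: M = 1.05×10⁻³
Brass has the largest M.

brass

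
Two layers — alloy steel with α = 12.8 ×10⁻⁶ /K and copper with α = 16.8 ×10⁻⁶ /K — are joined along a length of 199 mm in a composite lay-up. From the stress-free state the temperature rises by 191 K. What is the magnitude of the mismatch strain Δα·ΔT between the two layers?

Δα = |12.8 − 16.8|×10⁻⁶/K = 4.00×10⁻⁶/K.
Mismatch strain = Δα·ΔT = 4.00×10⁻⁶ × 191.0 = 7.64×10⁻⁴.

7.64×10⁻⁴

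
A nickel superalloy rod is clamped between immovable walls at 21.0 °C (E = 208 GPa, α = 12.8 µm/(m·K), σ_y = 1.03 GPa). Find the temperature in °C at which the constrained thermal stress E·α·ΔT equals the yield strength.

408 °C

σ_y = 1.03 GPa = 1030 MPa.
E·α·ΔT = 1030 MPa ⇒ ΔT = 1030 / (208.0×10³ × 12.8×10⁻⁶) = 386.9 K.
T = 21.0 + 386.9 = 407.9 °C.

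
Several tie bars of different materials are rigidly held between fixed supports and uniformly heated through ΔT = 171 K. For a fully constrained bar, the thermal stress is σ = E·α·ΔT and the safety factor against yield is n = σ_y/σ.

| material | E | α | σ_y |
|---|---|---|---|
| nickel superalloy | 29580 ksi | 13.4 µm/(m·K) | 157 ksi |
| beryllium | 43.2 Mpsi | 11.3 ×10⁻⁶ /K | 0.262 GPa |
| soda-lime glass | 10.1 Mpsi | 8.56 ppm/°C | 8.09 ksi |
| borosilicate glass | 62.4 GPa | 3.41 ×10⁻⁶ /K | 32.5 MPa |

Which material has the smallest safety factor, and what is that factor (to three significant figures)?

In consistent units (E in GPa, α in ×10⁻⁶/K, σ_y in MPa):
  nickel superalloy: E = 203.9, α = 13.4, σ_y = 1082 → σ = 467 MPa, n = 2.32
  beryllium: E = 297.9, α = 11.3, σ_y = 262.0 → σ = 576 MPa, n = 0.455
  soda-lime glass: E = 69.64, α = 8.56, σ_y = 55.78 → σ = 102 MPa, n = 0.547
  borosilicate glass: E = 62.40, α = 3.41, σ_y = 32.50 → σ = 36.4 MPa, n = 0.893
Smallest n: beryllium with n = 0.455.

beryllium, n = 0.455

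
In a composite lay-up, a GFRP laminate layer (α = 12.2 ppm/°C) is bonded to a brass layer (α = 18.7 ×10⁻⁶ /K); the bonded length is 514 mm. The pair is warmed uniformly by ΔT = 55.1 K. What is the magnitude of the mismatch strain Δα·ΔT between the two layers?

3.58×10⁻⁴

Δα = |12.2 − 18.7|×10⁻⁶/K = 6.50×10⁻⁶/K.
Mismatch strain = Δα·ΔT = 6.50×10⁻⁶ × 55.1 = 3.58×10⁻⁴.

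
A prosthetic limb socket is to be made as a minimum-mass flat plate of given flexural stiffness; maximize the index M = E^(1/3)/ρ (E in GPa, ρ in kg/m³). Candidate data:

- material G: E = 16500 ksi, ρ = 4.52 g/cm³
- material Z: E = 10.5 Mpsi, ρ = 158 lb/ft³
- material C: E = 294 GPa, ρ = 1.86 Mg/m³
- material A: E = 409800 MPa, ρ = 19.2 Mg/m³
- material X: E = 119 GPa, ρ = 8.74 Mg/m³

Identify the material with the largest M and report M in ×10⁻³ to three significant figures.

material C, M = 3.57×10⁻³

After converting to SI:
  material G: E = 113.8 GPa, ρ = 4520 kg/m³
  material Z: E = 72.39 GPa, ρ = 2531 kg/m³
  material C: E = 294.0 GPa, ρ = 1860 kg/m³
  material A: E = 409.8 GPa, ρ = 19200 kg/m³
  material X: E = 119.0 GPa, ρ = 8740 kg/m³
  material C: M = 3.57×10⁻³
  material Z: M = 1.65×10⁻³
  material G: M = 1.07×10⁻³
  material X: M = 0.563×10⁻³
  material A: M = 0.387×10⁻³
Material C has the largest M.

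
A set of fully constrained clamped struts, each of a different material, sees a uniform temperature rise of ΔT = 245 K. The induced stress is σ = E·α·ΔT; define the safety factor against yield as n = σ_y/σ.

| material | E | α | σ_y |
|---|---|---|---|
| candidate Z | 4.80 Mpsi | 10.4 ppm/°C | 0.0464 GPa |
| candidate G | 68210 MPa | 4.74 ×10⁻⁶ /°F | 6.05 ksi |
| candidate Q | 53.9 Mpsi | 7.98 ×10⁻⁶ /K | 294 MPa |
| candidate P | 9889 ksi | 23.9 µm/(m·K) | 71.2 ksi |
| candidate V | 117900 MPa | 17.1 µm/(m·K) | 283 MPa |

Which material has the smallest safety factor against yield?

With everything in SI (GPa, ×10⁻⁶/K, MPa):
  candidate Z: E = 33.09, α = 10.4, σ_y = 46.40 → σ = 84.3 MPa, n = 0.550
  candidate G: E = 68.21, α = 8.53, σ_y = 41.71 → σ = 143 MPa, n = 0.293
  candidate Q: E = 371.6, α = 7.98, σ_y = 294.0 → σ = 727 MPa, n = 0.405
  candidate P: E = 68.18, α = 23.9, σ_y = 490.9 → σ = 399 MPa, n = 1.23
  candidate V: E = 117.9, α = 17.1, σ_y = 283.0 → σ = 494 MPa, n = 0.573
Smallest n: candidate G with n = 0.293.

candidate G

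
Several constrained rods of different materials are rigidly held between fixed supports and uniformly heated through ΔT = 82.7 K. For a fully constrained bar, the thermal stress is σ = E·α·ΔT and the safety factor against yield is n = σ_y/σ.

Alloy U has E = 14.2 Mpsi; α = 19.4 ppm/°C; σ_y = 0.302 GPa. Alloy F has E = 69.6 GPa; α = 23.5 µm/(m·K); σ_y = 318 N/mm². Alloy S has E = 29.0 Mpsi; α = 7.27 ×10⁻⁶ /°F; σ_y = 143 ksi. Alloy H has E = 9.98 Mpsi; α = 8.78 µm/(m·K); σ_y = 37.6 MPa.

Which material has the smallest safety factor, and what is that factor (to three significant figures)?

alloy H, n = 0.753

Per material, after unit conversion:
  alloy U: E = 97.91, α = 19.4, σ_y = 302.0 → σ = 157 MPa, n = 1.92
  alloy F: E = 69.60, α = 23.5, σ_y = 318.0 → σ = 135 MPa, n = 2.35
  alloy S: E = 199.9, α = 13.1, σ_y = 986.0 → σ = 216 MPa, n = 4.56
  alloy H: E = 68.81, α = 8.78, σ_y = 37.60 → σ = 50.0 MPa, n = 0.753
Smallest n: alloy H with n = 0.753.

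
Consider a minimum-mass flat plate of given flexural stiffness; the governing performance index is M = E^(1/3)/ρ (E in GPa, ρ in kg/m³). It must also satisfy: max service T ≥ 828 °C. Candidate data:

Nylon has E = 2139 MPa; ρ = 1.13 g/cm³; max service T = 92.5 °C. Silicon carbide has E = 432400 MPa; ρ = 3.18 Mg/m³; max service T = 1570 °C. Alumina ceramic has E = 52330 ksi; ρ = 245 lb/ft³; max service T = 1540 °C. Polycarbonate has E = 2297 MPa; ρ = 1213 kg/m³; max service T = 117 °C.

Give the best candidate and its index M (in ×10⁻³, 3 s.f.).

silicon carbide, M = 2.38×10⁻³

Screen on constraints: max service T ≥ 828 °C. Survivors: silicon carbide, alumina ceramic.
Convert each candidate to consistent units, then evaluate M:
  silicon carbide: E = 432.4 GPa, ρ = 3180 kg/m³
  alumina ceramic: E = 360.8 GPa, ρ = 3925 kg/m³
  silicon carbide: M = 2.38×10⁻³
  alumina ceramic: M = 1.81×10⁻³
Silicon carbide ranks first.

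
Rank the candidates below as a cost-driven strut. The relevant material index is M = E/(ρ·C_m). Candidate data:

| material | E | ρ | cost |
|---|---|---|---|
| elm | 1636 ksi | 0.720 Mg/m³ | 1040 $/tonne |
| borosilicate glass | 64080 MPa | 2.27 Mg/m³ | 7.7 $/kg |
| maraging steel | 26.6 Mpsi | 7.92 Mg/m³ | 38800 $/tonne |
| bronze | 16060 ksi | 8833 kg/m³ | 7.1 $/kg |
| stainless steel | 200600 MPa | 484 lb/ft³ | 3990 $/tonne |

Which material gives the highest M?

Putting every candidate on a common basis:
  elm: E = 11.28 GPa, ρ = 720.0 kg/m³, cost = 1.040 $/kg
  borosilicate glass: E = 64.08 GPa, ρ = 2270 kg/m³, cost = 7.700 $/kg
  maraging steel: E = 183.4 GPa, ρ = 7920 kg/m³, cost = 38.80 $/kg
  bronze: E = 110.7 GPa, ρ = 8833 kg/m³, cost = 7.100 $/kg
  stainless steel: E = 200.6 GPa, ρ = 7753 kg/m³, cost = 3.990 $/kg
  elm: M = 15.1 MN·m per $
  stainless steel: M = 6.48 MN·m per $
  borosilicate glass: M = 3.67 MN·m per $
  bronze: M = 1.77 MN·m per $
  maraging steel: M = 0.597 MN·m per $
Elm ranks first.

elm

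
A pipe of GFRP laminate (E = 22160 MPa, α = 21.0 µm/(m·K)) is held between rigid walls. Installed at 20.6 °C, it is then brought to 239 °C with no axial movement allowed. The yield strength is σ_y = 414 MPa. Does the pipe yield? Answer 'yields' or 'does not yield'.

E = 22160 MPa = 22.16 GPa.
ΔT = 218.4 K. Constrained thermal stress σ = E·α·ΔT = 22.16×10³ MPa × 21.0×10⁻⁶ × 218.4 = 102 MPa (compressive).
Compare to σ_y = 414 MPa: σ < σ_y, so it does not yield.

does not yield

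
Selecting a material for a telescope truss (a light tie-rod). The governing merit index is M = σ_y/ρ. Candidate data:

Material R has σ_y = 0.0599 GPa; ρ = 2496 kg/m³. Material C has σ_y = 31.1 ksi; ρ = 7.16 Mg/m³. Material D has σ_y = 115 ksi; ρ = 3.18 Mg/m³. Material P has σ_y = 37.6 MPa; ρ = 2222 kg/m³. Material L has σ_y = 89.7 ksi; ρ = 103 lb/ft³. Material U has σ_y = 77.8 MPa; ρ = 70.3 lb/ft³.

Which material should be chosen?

material L

After converting to SI:
  material R: σ_y = 59.90 MPa, ρ = 2496 kg/m³
  material C: σ_y = 214.4 MPa, ρ = 7160 kg/m³
  material D: σ_y = 792.9 MPa, ρ = 3180 kg/m³
  material P: σ_y = 37.60 MPa, ρ = 2222 kg/m³
  material L: σ_y = 618.5 MPa, ρ = 1650 kg/m³
  material U: σ_y = 77.80 MPa, ρ = 1126 kg/m³
  material L: M = 375 kN·m/kg
  material D: M = 249 kN·m/kg
  material U: M = 69.1 kN·m/kg
  material C: M = 29.9 kN·m/kg
  material R: M = 24.0 kN·m/kg
  material P: M = 16.9 kN·m/kg
The maximum is for material L.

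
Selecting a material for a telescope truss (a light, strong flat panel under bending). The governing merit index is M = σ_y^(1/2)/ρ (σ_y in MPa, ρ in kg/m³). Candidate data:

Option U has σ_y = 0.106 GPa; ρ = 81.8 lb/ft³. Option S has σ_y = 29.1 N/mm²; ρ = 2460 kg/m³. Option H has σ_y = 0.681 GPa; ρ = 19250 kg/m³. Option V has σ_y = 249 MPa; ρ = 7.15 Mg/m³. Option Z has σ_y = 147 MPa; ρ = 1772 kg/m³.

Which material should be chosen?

option U

Normalizing units and computing the index:
  option U: σ_y = 106.0 MPa, ρ = 1310 kg/m³
  option S: σ_y = 29.10 MPa, ρ = 2460 kg/m³
  option H: σ_y = 681.0 MPa, ρ = 19250 kg/m³
  option V: σ_y = 249.0 MPa, ρ = 7150 kg/m³
  option Z: σ_y = 147.0 MPa, ρ = 1772 kg/m³
  option U: M = 7.86×10⁻³
  option Z: M = 6.84×10⁻³
  option V: M = 2.21×10⁻³
  option S: M = 2.19×10⁻³
  option H: M = 1.36×10⁻³
Option U has the largest M.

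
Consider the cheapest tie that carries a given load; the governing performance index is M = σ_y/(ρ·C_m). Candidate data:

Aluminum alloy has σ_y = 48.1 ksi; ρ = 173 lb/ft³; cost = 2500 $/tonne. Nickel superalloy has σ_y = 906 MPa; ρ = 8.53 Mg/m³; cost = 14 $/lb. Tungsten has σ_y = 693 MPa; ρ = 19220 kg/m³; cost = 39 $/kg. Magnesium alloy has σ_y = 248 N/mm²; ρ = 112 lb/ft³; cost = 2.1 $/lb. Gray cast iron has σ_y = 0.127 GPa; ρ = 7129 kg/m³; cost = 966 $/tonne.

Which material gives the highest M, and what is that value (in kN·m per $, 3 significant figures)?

Convert each candidate to consistent units, then evaluate M:
  aluminum alloy: σ_y = 331.6 MPa, ρ = 2771 kg/m³, cost = 2.500 $/kg
  nickel superalloy: σ_y = 906.0 MPa, ρ = 8530 kg/m³, cost = 30.86 $/kg
  tungsten: σ_y = 693.0 MPa, ρ = 19220 kg/m³, cost = 39.00 $/kg
  magnesium alloy: σ_y = 248.0 MPa, ρ = 1794 kg/m³, cost = 4.630 $/kg
  gray cast iron: σ_y = 127.0 MPa, ρ = 7129 kg/m³, cost = 0.9660 $/kg
  aluminum alloy: M = 47.9 kN·m per $
  magnesium alloy: M = 29.9 kN·m per $
  gray cast iron: M = 18.4 kN·m per $
  nickel superalloy: M = 3.44 kN·m per $
  tungsten: M = 0.925 kN·m per $
Aluminum alloy ranks first.

aluminum alloy, M = 47.9 kN·m per $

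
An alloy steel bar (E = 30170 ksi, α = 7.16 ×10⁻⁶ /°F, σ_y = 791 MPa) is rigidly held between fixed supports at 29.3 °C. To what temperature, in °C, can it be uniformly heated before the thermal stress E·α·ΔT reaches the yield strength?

324 °C

E = 30170 ksi = 208.0 GPa.
α = 7.16×10⁻⁶/°F × 9/5 = 12.9×10⁻⁶/K.
E·α·ΔT = 791.0 MPa ⇒ ΔT = 791.0 / (208.0×10³ × 12.9×10⁻⁶) = 295.1 K.
T = 29.3 + 295.1 = 324.4 °C.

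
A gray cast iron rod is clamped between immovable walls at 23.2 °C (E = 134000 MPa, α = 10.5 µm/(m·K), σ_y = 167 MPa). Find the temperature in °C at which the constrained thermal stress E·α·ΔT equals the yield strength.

142 °C

E = 134000 MPa = 134.0 GPa.
E·α·ΔT = 167.0 MPa ⇒ ΔT = 167.0 / (134.0×10³ × 10.5×10⁻⁶) = 118.7 K.
T = 23.2 + 118.7 = 141.9 °C.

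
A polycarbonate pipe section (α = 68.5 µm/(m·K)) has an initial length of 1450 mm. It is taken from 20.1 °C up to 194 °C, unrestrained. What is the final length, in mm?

1467.3 mm

ΔT = 194 − 20.1 = 173.9 K.
ΔL = α·L₀·ΔT = 68.5×10⁻⁶ × 1450 mm × 173.9 K = 17.3 mm.
L = L₀ + ΔL = 1450 + 17.3 = 1467.3 mm.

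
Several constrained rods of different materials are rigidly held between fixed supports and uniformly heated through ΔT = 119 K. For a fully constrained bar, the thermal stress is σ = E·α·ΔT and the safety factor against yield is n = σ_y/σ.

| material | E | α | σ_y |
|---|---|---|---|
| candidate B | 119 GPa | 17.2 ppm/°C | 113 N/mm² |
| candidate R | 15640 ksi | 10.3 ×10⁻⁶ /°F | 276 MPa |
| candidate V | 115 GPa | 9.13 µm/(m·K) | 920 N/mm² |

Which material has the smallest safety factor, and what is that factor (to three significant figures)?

candidate B, n = 0.464

Converting E to GPa, α to ×10⁻⁶/K, σ_y to MPa, then σ and n for each:
  candidate B: E = 119.0, α = 17.2, σ_y = 113.0 → σ = 244 MPa, n = 0.464
  candidate R: E = 107.8, α = 18.5, σ_y = 276.0 → σ = 238 MPa, n = 1.16
  candidate V: E = 115.0, α = 9.13, σ_y = 920.0 → σ = 125 MPa, n = 7.36
The minimum is candidate B at n = 0.464.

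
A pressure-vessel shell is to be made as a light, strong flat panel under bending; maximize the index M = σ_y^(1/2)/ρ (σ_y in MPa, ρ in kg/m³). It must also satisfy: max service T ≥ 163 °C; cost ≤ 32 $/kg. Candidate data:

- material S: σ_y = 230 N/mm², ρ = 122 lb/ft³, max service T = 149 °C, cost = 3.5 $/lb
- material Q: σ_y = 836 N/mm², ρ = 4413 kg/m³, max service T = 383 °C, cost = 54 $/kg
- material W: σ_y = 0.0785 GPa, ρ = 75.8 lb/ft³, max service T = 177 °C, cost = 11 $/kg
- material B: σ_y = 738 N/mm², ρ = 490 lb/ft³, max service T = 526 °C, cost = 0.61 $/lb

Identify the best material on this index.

material W

Screen on constraints: max service T ≥ 163 °C; cost ≤ 32 $/kg. Survivors: material W, material B.
Normalizing units and computing the index:
  material W: σ_y = 78.50 MPa, ρ = 1214 kg/m³
  material B: σ_y = 738.0 MPa, ρ = 7849 kg/m³
  material W: M = 7.30×10⁻³
  material B: M = 3.46×10⁻³
Material W has the largest M.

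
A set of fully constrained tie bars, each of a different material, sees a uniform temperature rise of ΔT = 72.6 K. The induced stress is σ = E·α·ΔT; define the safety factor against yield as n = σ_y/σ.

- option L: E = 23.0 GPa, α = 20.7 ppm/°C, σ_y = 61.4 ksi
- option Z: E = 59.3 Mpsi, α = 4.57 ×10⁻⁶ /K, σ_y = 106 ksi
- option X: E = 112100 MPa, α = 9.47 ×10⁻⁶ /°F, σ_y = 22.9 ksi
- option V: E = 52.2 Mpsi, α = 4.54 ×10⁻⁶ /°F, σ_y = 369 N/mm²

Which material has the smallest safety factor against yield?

With everything in SI (GPa, ×10⁻⁶/K, MPa):
  option L: E = 23.00, α = 20.7, σ_y = 423.3 → σ = 34.6 MPa, n = 12.2
  option Z: E = 408.9, α = 4.57, σ_y = 730.8 → σ = 136 MPa, n = 5.39
  option X: E = 112.1, α = 17.0, σ_y = 157.9 → σ = 139 MPa, n = 1.14
  option V: E = 359.9, α = 8.17, σ_y = 369.0 → σ = 214 MPa, n = 1.73
Smallest n: option X with n = 1.14.

option X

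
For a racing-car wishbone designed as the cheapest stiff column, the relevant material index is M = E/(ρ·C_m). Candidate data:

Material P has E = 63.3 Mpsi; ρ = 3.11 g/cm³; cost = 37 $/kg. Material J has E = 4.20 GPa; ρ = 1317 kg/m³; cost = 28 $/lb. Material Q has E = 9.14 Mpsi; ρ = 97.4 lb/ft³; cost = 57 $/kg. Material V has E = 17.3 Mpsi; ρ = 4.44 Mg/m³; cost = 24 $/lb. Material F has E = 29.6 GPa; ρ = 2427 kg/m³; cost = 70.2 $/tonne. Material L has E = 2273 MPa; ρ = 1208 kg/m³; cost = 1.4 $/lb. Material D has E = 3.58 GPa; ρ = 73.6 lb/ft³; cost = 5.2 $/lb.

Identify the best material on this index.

Normalizing units and computing the index:
  material P: E = 436.4 GPa, ρ = 3110 kg/m³, cost = 37.00 $/kg
  material J: E = 4.200 GPa, ρ = 1317 kg/m³, cost = 61.73 $/kg
  material Q: E = 63.02 GPa, ρ = 1560 kg/m³, cost = 57.00 $/kg
  material V: E = 119.3 GPa, ρ = 4440 kg/m³, cost = 52.91 $/kg
  material F: E = 29.60 GPa, ρ = 2427 kg/m³, cost = 0.07020 $/kg
  material L: E = 2.273 GPa, ρ = 1208 kg/m³, cost = 3.086 $/kg
  material D: E = 3.580 GPa, ρ = 1179 kg/m³, cost = 11.46 $/kg
  material F: M = 174 MN·m per $
  material P: M = 3.79 MN·m per $
  material Q: M = 0.709 MN·m per $
  material L: M = 0.610 MN·m per $
  material V: M = 0.508 MN·m per $
  material D: M = 0.265 MN·m per $
  material J: M = 0.0517 MN·m per $
Material F has the largest M.

material F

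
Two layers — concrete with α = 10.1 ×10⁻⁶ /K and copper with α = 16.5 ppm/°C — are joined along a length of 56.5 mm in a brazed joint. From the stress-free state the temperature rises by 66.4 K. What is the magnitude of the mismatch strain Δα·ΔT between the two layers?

Δα = |10.1 − 16.5|×10⁻⁶/K = 6.40×10⁻⁶/K.
Mismatch strain = Δα·ΔT = 6.40×10⁻⁶ × 66.4 = 4.25×10⁻⁴.

4.25×10⁻⁴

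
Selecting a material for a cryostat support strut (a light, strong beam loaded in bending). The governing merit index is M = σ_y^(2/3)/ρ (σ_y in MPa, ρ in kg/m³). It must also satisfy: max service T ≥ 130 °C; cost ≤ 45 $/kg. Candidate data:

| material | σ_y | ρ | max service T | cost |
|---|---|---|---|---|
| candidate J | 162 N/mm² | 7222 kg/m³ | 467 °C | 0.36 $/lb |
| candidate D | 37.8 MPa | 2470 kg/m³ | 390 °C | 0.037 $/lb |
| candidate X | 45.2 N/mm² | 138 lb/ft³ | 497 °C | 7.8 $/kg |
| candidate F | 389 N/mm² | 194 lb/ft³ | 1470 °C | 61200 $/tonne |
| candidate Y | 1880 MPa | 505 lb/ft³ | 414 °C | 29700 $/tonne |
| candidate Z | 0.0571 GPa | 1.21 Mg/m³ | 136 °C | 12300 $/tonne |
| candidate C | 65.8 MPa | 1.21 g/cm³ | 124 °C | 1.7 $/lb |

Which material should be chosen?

candidate Y

Screen on constraints: max service T ≥ 130 °C; cost ≤ 45 $/kg. Survivors: candidate J, candidate D, candidate X, candidate Y, candidate Z.
In SI units:
  candidate J: σ_y = 162.0 MPa, ρ = 7222 kg/m³
  candidate D: σ_y = 37.80 MPa, ρ = 2470 kg/m³
  candidate X: σ_y = 45.20 MPa, ρ = 2211 kg/m³
  candidate Y: σ_y = 1880 MPa, ρ = 8089 kg/m³
  candidate Z: σ_y = 57.10 MPa, ρ = 1210 kg/m³
  candidate Y: M = 18.8×10⁻³
  candidate Z: M = 12.3×10⁻³
  candidate X: M = 5.74×10⁻³
  candidate D: M = 4.56×10⁻³
  candidate J: M = 4.11×10⁻³
Candidate Y has the largest M.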